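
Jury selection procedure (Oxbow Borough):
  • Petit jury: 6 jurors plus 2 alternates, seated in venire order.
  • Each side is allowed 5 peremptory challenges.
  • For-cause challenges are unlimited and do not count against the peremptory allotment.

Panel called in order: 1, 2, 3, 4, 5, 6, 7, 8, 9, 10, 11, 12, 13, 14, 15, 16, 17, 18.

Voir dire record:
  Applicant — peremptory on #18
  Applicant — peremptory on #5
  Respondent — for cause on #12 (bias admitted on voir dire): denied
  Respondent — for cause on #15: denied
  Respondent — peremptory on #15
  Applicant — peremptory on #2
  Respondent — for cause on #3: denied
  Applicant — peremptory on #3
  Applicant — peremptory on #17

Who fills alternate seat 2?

Removed: #2, #3, #5, #15, #17, #18. (#12 stays — for-cause denied.)
Filling seats in venire order through position 8: #1, #4, #6, #7, #8, #9, #10, #11.
So alternate 2 is #11.

11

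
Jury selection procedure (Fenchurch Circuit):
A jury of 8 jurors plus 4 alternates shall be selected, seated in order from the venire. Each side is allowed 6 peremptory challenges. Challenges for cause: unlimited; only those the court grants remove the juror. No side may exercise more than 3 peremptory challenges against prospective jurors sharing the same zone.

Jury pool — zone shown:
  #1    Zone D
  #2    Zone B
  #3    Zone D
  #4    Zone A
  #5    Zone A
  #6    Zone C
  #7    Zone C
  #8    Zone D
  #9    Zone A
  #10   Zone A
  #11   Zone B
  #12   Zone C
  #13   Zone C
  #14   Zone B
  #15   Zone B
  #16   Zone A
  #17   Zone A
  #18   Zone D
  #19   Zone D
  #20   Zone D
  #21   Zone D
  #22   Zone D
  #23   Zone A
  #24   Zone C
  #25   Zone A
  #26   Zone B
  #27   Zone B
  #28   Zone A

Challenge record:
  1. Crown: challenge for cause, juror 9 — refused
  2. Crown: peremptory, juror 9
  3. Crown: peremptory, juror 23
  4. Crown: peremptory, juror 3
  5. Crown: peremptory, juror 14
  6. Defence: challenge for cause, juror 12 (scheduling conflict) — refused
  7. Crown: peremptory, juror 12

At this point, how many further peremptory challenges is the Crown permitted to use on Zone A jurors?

1

Crown peremptories so far: #9, #23, #3, #14, #12 — 5 of 6 used, 1 left overall.
Against Zone A: #9, #23 — 2 used; per-zone cap 3 leaves 1.
Binding limit: min(1, 1) = 1.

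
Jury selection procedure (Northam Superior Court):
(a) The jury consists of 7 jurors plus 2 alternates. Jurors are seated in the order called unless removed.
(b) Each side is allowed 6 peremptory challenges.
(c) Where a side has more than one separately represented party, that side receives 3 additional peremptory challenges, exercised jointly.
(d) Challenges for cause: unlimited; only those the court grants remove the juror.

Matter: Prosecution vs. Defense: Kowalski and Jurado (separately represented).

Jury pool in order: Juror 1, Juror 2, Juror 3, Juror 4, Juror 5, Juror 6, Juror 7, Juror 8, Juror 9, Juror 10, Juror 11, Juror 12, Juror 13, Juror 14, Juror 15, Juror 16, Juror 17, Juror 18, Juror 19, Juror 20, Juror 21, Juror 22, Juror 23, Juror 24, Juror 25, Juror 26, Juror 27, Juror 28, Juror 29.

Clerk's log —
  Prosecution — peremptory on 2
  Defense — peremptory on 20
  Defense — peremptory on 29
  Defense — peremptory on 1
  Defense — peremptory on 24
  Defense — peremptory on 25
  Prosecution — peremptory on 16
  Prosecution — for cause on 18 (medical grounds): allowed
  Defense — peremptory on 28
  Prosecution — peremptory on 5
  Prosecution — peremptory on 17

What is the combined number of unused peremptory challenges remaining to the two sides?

5

Prosecution allotment: 6. Defense allotment: 6 base + 3 multi-party = 9.
Prosecution peremptories used: #2, #16, #5, #17 — 4 (the for-cause on #18 doesn't count).
Defense peremptories used: #20, #29, #1, #24, #25, #28 — 6.
Remaining: (6 − 4) + (9 − 6) = 5.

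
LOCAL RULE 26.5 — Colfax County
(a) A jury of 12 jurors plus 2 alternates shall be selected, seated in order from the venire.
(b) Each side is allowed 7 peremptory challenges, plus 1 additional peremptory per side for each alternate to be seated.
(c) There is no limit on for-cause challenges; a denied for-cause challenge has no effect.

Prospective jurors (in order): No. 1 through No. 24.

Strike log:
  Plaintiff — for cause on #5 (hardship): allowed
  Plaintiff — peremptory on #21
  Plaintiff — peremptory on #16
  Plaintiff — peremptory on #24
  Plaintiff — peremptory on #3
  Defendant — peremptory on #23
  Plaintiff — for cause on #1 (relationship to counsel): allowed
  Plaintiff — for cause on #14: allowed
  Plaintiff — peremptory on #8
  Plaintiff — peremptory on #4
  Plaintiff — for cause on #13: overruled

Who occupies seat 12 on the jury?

19

Removed: #1, #3, #4, #5, #8, #14, #16, #21, #23, #24. (#13 stays — for-cause denied.)
Seating in order: seats 1–12 → #2, #6, #7, #9, #10, #11, #12, #13, #15, #17, #18, #19; alternates → #20, #22.
So seat 12 is #19.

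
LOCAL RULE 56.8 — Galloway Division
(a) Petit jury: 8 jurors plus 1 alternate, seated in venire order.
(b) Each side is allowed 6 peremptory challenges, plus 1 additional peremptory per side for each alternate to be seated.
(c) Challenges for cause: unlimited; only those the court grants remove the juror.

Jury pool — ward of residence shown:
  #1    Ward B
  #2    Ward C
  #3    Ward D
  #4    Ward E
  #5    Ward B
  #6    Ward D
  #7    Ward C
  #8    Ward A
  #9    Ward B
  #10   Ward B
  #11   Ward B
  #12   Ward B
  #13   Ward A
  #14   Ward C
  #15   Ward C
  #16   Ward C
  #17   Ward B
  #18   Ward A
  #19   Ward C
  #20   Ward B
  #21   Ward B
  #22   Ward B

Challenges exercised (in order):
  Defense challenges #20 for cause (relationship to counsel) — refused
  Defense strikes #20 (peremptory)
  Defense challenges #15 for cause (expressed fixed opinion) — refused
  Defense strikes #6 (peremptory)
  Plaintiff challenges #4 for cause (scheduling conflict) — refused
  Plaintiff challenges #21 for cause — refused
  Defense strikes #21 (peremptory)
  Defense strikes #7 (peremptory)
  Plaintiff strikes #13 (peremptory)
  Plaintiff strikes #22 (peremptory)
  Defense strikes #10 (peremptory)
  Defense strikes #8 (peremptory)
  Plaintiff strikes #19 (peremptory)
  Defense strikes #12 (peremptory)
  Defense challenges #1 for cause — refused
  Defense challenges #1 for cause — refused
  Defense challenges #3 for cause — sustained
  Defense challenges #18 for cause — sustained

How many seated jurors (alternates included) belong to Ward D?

Removed: #3, #6, #7, #8, #10, #12, #13, #18, #19, #20, #21, #22.
Seated (9 incl. alternates): #1, #2, #4, #5, #9, #11, #14, #15, #16.
None of those are in Ward D → 0.

0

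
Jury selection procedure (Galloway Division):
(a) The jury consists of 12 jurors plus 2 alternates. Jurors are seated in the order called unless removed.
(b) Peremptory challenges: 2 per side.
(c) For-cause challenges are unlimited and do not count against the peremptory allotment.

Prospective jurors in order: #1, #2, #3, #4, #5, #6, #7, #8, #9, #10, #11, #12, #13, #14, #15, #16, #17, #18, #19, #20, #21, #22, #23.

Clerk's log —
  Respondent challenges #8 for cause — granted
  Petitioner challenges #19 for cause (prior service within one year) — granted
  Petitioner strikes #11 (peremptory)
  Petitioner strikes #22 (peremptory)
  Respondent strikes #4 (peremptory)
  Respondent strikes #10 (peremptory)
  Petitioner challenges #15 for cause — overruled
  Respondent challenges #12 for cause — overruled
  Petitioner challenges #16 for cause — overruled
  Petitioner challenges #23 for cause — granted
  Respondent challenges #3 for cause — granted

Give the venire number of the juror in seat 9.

14

Removed: #3, #4, #8, #10, #11, #19, #22, #23. (#12, #15, #16 stay — for-cause denied.)
Seating in order: seats 1–12 → #1, #2, #5, #6, #7, #9, #12, #13, #14, #15, #16, #17; alternates → #18, #20.
So seat 9 is #14.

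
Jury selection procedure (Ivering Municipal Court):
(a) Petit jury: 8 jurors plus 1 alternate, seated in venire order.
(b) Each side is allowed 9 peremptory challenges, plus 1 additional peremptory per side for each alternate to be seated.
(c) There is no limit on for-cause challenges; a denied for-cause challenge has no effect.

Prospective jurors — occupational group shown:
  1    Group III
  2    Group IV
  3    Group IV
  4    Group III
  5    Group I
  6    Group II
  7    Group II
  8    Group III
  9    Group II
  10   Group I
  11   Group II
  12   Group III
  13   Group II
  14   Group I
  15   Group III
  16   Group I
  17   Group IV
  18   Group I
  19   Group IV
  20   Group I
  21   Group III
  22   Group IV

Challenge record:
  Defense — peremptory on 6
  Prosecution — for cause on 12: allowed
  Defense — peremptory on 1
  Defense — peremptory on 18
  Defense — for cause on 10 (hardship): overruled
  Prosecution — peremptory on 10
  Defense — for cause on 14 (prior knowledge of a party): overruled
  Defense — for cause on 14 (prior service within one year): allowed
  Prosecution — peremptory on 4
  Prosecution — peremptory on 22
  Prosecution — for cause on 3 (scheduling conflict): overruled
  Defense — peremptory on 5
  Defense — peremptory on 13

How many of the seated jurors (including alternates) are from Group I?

1

Removed: #1, #4, #5, #6, #10, #12, #13, #14, #18, #22.
Seated (9 incl. alternates): #2, #3, #7, #8, #9, #11, #15, #16, #17.
Of those, in Group I: #16 → 1.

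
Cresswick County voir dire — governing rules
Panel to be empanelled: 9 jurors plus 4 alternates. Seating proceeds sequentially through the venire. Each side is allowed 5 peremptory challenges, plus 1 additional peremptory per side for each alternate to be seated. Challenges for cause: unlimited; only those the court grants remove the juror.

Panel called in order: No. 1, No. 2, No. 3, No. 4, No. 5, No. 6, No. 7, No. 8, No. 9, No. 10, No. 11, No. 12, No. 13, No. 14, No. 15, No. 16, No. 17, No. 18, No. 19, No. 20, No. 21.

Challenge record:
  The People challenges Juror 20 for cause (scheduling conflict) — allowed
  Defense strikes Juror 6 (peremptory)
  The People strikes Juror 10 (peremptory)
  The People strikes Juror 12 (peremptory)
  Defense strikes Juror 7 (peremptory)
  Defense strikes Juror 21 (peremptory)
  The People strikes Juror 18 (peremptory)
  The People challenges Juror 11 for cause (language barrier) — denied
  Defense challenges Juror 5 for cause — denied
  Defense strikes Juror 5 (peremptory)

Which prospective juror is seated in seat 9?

Removed: #5, #6, #7, #10, #12, #18, #20, #21. (#11 stays — for-cause denied.)
Filling seats in venire order through position 9: #1, #2, #3, #4, #8, #9, #11, #13, #14.
So seat 9 is #14.

14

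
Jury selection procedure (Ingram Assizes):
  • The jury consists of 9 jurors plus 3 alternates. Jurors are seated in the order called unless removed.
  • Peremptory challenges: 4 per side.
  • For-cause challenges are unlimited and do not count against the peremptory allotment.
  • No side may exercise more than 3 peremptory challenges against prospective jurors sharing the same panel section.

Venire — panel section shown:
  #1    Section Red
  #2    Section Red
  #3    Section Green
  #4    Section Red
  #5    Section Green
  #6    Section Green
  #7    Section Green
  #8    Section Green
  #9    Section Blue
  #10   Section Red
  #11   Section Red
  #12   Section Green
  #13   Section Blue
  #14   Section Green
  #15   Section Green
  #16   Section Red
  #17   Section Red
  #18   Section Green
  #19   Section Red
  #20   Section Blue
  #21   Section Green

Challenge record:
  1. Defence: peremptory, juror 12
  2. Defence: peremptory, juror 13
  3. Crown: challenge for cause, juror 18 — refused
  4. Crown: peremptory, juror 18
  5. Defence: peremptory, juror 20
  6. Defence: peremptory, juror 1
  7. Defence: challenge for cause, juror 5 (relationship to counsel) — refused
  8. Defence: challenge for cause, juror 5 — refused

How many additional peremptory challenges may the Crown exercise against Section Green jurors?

Crown peremptories so far: #18 — 1 of 4 used, 3 left overall.
Against Section Green: #18 — 1 used; per-section cap 3 leaves 2.
Binding limit: min(3, 2) = 2.

2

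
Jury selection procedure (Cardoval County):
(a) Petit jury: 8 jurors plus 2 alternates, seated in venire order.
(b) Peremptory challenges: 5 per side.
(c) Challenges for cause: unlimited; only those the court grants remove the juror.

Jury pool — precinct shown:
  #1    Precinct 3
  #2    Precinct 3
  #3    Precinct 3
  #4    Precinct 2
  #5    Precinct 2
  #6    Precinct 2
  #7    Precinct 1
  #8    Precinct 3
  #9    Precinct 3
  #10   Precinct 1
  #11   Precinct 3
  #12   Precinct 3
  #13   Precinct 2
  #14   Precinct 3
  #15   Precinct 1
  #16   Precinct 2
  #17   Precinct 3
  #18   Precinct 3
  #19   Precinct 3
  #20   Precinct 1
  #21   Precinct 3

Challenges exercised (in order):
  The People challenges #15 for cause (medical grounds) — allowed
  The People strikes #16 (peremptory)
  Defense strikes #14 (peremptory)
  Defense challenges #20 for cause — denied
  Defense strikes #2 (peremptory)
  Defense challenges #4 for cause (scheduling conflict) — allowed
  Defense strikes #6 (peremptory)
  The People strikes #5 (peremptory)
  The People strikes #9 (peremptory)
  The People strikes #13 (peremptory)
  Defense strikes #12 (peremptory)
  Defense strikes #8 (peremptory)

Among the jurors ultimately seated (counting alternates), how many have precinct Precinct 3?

7

Removed: #2, #4, #5, #6, #8, #9, #12, #13, #14, #15, #16.
Seated (10 incl. alternates): #1, #3, #7, #10, #11, #17, #18, #19, #20, #21.
Of those, in Precinct 3: #1, #3, #11, #17, #18, #19, #21 → 7.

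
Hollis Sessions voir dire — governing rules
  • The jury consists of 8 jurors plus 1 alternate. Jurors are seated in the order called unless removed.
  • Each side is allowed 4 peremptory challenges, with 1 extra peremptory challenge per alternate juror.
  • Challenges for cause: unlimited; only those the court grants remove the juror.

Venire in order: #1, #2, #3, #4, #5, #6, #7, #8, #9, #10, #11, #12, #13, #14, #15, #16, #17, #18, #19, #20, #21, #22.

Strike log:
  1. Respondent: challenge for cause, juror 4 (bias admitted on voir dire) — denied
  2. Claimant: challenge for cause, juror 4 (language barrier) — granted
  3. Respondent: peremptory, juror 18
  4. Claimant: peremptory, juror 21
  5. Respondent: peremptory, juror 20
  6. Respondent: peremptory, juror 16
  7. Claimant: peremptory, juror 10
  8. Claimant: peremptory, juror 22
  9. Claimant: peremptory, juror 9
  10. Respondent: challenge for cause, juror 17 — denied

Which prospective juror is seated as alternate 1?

12

Removed: #4, #9, #10, #16, #18, #20, #21, #22. (#17 stays — for-cause denied.)
Seating in order: seats 1–8 → #1, #2, #3, #5, #6, #7, #8, #11; alternates → #12.
So alternate 1 is #12.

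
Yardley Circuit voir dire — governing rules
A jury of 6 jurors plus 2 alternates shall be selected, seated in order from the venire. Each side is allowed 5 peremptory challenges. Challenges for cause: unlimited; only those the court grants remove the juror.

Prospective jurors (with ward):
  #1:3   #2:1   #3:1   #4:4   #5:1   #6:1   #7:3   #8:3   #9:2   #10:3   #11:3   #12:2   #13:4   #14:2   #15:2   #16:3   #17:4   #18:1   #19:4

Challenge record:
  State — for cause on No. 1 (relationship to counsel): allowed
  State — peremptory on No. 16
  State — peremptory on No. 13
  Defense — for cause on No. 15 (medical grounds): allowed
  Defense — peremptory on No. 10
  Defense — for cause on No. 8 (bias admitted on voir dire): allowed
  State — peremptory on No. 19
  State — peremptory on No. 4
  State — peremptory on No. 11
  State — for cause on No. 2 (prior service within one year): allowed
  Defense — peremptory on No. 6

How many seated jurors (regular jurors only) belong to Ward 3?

1

Removed: #1, #2, #4, #6, #8, #10, #11, #13, #15, #16, #19.
Seated jurors 1–6: #3, #5, #7, #9, #12, #14 (alternates #17, #18 not counted).
Of those, in Ward 3: #7 → 1.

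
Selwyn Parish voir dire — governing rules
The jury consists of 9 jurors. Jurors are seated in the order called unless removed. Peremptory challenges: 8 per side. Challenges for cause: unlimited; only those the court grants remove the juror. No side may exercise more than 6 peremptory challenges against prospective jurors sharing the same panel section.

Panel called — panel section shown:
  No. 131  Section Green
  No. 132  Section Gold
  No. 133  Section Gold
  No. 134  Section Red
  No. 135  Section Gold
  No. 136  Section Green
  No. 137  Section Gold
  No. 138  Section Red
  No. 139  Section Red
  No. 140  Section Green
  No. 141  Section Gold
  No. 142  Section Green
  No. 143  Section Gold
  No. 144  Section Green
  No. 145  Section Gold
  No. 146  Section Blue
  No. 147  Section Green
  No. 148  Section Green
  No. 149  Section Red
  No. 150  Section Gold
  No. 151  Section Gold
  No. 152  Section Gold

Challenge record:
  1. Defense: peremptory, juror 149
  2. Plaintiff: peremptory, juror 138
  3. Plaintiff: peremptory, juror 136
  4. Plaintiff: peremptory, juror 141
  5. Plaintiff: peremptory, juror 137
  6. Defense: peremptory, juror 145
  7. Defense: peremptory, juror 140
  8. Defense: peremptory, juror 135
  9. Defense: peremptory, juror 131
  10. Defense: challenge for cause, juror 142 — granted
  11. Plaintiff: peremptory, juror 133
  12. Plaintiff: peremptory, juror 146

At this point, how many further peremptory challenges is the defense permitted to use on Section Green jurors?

3

Defense peremptories so far: #149, #145, #140, #135, #131 — 5 of 8 used, 3 left overall.
Against Section Green: #140, #131 — 2 used; per-section cap 6 leaves 4.
Binding limit: min(3, 4) = 3.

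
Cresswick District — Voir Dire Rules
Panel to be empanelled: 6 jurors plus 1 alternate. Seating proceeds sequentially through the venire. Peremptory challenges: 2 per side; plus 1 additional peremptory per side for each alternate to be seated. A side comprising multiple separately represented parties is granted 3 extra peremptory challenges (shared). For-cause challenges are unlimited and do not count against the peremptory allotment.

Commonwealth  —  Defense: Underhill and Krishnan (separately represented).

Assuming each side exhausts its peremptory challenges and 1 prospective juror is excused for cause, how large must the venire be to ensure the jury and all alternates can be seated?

Seats to fill: 6 + 1 alternates = 7.
Peremptories — Commonwealth: 2 + 1×1 = 3; Defense: 2 + 1×1 + 3 = 6; total 9.
For-cause removals: 1.
Minimum venire: 7 + 9 + 1 = 17.

17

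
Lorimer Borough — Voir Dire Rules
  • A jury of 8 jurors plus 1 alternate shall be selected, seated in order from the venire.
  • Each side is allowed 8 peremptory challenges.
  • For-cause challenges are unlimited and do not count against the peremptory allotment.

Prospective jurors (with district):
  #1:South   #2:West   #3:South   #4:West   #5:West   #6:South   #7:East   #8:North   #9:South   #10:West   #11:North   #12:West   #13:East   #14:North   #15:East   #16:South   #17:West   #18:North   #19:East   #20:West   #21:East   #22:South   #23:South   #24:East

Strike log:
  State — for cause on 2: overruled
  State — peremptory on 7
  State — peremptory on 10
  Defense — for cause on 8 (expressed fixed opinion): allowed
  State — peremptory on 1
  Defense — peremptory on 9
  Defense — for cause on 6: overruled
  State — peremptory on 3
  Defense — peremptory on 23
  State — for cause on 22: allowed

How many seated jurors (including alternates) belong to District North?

Removed: #1, #3, #7, #8, #9, #10, #22, #23.
Seated (9 incl. alternates): #2, #4, #5, #6, #11, #12, #13, #14, #15.
Of those, in District North: #11, #14 → 2.

2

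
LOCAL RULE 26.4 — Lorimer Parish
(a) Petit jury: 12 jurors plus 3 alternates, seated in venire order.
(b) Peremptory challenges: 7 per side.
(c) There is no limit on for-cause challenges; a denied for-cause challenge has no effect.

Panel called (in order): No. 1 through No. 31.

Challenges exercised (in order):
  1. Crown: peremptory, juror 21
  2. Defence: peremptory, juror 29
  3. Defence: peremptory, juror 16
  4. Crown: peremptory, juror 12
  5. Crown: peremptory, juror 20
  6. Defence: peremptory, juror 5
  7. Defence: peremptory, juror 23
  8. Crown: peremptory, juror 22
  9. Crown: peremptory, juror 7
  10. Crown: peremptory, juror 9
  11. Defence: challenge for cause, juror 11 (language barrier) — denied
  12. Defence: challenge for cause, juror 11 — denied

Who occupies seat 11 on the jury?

15

Removed: #5, #7, #9, #12, #16, #20, #21, #22, #23, #29. (#11 stays — for-cause denied.)
Filling seats in venire order through position 11: #1, #2, #3, #4, #6, #8, #10, #11, #13, #14, #15.
So seat 11 is #15.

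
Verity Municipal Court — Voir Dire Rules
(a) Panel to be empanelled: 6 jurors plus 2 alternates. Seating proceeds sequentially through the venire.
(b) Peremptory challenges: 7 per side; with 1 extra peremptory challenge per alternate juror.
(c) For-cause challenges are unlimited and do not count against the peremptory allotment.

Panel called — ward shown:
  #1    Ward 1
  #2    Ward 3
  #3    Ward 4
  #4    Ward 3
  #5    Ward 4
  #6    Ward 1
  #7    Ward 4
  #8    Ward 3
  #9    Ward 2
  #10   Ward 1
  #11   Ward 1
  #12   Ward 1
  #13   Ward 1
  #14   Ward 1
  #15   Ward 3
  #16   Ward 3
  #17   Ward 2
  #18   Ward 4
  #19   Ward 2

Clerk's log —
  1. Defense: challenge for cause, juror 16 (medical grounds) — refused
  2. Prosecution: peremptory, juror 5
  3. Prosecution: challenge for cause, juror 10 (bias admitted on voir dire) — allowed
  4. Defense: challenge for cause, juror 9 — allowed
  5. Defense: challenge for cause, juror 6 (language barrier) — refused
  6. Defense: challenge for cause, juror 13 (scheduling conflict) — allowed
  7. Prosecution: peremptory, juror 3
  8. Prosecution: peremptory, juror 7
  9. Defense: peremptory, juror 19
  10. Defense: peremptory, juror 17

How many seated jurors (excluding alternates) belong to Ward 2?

Removed: #3, #5, #7, #9, #10, #13, #17, #19.
Seated jurors 1–6: #1, #2, #4, #6, #8, #11 (alternates #12, #14 not counted).
None of those are in Ward 2 → 0.

0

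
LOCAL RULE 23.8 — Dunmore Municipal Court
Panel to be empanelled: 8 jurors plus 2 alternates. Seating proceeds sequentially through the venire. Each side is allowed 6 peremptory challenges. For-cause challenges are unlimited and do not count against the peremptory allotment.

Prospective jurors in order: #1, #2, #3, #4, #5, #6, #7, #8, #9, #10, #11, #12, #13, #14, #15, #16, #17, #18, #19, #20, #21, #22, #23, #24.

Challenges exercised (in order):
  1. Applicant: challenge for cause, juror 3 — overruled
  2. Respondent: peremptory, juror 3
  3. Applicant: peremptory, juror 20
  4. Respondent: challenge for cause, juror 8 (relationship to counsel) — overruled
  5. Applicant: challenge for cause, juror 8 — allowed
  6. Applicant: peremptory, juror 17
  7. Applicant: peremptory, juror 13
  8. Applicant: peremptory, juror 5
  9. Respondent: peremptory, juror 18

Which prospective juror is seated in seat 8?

11

Removed: #3, #5, #8, #13, #17, #18, #20.
Seating in order: seats 1–8 → #1, #2, #4, #6, #7, #9, #10, #11; alternates → #12, #14.
So seat 8 is #11.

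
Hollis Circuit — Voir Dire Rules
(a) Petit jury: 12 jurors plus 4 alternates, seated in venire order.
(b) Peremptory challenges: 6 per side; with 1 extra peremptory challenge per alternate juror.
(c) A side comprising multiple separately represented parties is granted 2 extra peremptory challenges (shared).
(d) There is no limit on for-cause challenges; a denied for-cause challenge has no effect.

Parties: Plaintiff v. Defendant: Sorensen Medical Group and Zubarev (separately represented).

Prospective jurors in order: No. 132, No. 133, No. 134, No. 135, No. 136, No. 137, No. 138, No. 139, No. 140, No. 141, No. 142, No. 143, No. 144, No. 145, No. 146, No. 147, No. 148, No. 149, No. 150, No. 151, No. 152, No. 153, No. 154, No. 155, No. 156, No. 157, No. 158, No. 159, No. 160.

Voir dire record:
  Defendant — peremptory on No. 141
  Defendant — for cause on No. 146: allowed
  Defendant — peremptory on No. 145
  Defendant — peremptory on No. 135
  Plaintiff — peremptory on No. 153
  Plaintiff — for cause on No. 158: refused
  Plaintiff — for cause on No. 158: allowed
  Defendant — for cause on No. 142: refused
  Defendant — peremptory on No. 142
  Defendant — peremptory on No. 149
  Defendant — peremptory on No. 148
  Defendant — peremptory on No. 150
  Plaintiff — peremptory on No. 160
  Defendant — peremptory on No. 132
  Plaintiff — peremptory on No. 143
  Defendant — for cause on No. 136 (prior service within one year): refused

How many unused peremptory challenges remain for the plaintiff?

7

Plaintiff allotment: 6 base + 1 × 4 alternates = 10.
Plaintiff peremptories used: #153, #160, #143 — 3 (for-cause on #158, #158 don't count).
Remaining: 10 − 3 = 7.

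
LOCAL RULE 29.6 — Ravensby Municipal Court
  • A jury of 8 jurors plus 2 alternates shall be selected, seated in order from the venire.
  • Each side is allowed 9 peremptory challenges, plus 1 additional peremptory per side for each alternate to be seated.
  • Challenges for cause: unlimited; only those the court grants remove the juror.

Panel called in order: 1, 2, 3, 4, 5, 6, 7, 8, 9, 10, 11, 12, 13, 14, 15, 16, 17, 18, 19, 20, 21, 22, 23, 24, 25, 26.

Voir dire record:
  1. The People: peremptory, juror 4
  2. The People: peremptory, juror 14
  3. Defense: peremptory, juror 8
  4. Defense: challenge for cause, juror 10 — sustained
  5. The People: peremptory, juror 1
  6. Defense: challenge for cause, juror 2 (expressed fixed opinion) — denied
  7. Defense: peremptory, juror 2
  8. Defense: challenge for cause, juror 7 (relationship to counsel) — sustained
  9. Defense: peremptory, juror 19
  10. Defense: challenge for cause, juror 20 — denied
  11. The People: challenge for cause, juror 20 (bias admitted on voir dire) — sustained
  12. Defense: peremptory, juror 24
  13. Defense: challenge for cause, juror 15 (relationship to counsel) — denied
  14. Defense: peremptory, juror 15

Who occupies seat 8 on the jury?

16

Removed: #1, #2, #4, #7, #8, #10, #14, #15, #19, #20, #24.
Seating in order: seats 1–8 → #3, #5, #6, #9, #11, #12, #13, #16; alternates → #17, #18.
So seat 8 is #16.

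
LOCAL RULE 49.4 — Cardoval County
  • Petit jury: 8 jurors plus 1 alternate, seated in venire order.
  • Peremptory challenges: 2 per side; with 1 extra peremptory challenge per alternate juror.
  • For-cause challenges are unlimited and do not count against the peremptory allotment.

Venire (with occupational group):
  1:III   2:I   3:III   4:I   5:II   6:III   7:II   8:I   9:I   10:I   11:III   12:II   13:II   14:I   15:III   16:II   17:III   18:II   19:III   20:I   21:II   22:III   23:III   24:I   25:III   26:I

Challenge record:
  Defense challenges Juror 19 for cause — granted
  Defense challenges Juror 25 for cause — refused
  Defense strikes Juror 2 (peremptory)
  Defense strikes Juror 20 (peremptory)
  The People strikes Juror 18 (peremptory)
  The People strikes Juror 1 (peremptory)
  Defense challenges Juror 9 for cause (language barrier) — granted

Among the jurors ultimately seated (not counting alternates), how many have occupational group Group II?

2

Removed: #1, #2, #9, #18, #19, #20.
Seated jurors 1–8: #3, #4, #5, #6, #7, #8, #10, #11 (alternates #12 not counted).
Of those, in Group II: #5, #7 → 2.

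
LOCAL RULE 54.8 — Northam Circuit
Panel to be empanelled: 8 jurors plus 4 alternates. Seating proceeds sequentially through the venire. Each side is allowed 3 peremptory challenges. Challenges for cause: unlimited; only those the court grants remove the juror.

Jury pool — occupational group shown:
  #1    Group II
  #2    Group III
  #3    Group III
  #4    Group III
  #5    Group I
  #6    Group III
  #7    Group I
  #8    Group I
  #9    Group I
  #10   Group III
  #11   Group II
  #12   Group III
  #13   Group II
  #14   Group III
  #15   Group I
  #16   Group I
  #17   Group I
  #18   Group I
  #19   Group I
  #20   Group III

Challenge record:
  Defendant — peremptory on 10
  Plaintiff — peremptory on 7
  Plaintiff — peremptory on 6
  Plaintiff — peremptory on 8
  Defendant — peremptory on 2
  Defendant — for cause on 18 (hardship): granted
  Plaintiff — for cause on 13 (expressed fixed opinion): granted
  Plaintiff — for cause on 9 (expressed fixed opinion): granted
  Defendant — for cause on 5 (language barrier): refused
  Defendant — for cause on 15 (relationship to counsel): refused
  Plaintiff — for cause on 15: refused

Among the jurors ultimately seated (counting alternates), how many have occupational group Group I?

5

Removed: #2, #6, #7, #8, #9, #10, #13, #18.
Seated (12 incl. alternates): #1, #3, #4, #5, #11, #12, #14, #15, #16, #17, #19, #20.
Of those, in Group I: #5, #15, #16, #17, #19 → 5.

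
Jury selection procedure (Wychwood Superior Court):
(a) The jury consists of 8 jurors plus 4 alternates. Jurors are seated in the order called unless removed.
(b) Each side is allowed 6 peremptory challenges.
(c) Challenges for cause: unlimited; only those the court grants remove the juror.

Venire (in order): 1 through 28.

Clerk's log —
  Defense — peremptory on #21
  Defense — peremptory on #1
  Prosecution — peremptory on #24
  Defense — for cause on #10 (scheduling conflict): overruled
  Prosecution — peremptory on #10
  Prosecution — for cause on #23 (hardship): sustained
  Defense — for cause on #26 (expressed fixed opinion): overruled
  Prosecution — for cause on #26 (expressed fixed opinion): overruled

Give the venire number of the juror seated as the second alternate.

Removed: #1, #10, #21, #23, #24. (#26 stays — for-cause denied.)
Seating in order: seats 1–8 → #2, #3, #4, #5, #6, #7, #8, #9; alternates → #11, #12, #13, #14.
So alternate 2 is #12.

12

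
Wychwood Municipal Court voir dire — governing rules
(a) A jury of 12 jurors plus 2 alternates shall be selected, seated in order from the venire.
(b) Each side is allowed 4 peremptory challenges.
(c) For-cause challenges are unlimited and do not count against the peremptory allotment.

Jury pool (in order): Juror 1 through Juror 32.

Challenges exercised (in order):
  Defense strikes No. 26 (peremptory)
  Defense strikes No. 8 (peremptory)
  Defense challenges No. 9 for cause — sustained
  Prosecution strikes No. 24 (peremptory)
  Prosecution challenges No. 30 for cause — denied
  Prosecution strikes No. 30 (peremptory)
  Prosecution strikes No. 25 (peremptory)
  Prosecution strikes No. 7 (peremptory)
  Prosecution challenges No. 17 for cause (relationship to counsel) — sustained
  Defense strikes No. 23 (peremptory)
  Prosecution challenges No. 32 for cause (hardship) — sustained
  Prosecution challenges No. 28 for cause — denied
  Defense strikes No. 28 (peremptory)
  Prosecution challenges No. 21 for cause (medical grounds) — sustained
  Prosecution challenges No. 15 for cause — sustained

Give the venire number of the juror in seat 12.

Removed: #7, #8, #9, #15, #17, #21, #23, #24, #25, #26, #28, #30, #32.
Seating in order: seats 1–12 → #1, #2, #3, #4, #5, #6, #10, #11, #12, #13, #14, #16; alternates → #18, #19.
So seat 12 is #16.

16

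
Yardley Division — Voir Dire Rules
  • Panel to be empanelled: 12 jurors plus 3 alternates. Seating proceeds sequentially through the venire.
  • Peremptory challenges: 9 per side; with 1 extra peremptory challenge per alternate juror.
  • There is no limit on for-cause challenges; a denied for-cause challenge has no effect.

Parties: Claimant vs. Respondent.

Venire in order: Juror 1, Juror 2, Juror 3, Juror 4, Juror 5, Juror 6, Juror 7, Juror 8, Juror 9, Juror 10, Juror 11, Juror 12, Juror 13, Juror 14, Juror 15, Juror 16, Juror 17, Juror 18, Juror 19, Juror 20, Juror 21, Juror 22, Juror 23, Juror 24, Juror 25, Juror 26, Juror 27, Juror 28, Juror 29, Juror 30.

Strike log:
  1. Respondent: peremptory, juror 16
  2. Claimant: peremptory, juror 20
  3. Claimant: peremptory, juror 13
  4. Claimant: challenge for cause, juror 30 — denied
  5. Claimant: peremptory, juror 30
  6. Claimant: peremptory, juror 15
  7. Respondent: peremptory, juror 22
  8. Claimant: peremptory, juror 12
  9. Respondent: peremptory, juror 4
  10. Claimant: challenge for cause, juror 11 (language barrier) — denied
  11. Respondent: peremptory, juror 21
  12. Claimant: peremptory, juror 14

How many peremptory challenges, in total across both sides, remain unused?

Claimant allotment: 9 base + 1 × 3 alternates = 12. Respondent allotment: 9 base + 1 × 3 alternates = 12.
Claimant peremptories used: #20, #13, #30, #15, #12, #14 — 6 (for-cause on #30, #11 don't count).
Respondent peremptories used: #16, #22, #4, #21 — 4.
Remaining: (12 − 6) + (12 − 4) = 14.

14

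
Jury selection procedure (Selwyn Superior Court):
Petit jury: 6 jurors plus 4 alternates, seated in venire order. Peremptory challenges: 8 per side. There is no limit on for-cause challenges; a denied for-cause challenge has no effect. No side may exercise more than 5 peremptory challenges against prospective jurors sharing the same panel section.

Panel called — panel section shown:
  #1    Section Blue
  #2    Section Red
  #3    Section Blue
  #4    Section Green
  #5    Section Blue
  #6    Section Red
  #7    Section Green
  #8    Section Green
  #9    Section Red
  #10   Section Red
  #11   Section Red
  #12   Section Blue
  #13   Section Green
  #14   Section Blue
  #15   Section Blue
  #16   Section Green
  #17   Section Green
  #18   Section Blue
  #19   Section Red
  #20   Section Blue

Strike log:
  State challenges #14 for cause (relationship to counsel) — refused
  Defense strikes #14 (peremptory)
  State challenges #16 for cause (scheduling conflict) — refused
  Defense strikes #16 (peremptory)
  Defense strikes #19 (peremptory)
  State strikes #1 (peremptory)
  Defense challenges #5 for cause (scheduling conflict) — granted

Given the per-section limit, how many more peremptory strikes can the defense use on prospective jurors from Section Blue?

Defense peremptories so far: #14, #16, #19 — 3 of 8 used, 5 left overall.
Against Section Blue: #14 — 1 used; per-section cap 5 leaves 4.
Binding limit: min(5, 4) = 4.

4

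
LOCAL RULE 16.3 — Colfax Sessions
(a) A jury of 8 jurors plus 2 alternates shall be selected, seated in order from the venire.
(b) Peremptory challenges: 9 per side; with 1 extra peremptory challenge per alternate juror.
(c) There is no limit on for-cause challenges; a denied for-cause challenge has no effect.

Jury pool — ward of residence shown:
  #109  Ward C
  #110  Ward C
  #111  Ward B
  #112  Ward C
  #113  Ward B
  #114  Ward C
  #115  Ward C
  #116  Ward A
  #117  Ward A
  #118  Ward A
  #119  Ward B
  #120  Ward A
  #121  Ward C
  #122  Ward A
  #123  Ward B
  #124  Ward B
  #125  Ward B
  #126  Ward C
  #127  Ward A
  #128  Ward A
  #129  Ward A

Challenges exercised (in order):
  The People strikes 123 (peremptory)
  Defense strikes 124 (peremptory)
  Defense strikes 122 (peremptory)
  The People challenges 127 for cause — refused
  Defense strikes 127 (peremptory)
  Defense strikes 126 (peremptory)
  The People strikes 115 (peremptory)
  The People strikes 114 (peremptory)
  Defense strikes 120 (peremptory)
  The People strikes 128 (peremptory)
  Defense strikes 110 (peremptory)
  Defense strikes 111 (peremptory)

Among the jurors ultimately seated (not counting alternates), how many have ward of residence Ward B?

2

Removed: #110, #111, #114, #115, #120, #122, #123, #124, #126, #127, #128.
Seated jurors 1–8: #109, #112, #113, #116, #117, #118, #119, #121 (alternates #125, #129 not counted).
Of those, in Ward B: #113, #119 → 2.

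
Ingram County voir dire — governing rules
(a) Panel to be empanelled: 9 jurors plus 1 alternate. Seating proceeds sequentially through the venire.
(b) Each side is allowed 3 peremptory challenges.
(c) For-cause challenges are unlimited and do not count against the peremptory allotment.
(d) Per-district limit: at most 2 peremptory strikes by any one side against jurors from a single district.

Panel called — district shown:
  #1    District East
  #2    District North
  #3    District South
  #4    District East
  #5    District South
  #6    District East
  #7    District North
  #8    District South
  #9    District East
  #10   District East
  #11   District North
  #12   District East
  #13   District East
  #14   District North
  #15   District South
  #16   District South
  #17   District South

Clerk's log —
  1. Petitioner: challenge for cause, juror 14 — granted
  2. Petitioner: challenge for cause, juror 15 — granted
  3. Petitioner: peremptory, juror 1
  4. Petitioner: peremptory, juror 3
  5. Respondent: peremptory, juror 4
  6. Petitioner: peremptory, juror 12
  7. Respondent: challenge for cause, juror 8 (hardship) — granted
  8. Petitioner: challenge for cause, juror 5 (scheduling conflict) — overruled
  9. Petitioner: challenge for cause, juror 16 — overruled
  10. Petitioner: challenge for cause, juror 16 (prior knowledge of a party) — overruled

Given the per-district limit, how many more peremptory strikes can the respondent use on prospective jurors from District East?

1

Respondent peremptories so far: #4 — 1 of 3 used, 2 left overall.
Against District East: #4 — 1 used; per-district cap 2 leaves 1.
Binding limit: min(2, 1) = 1.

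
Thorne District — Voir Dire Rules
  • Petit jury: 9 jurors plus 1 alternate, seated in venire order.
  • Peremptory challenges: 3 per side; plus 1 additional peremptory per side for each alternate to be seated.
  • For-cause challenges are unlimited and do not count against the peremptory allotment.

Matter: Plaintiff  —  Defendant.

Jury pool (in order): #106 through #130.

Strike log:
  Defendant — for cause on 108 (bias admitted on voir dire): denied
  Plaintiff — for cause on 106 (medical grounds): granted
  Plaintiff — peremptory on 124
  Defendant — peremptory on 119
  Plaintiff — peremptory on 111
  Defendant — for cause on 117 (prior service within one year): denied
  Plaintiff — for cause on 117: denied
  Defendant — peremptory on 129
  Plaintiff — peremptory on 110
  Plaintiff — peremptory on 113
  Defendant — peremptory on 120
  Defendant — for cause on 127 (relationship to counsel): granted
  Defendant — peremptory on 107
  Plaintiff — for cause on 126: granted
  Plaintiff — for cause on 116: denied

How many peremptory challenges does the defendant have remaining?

Defendant allotment: 3 base + 1 × 1 alternate = 4.
Defendant peremptories used: #119, #129, #120, #107 — 4 (for-cause on #108, #117, #127 don't count).
Remaining: 4 − 4 = 0.

0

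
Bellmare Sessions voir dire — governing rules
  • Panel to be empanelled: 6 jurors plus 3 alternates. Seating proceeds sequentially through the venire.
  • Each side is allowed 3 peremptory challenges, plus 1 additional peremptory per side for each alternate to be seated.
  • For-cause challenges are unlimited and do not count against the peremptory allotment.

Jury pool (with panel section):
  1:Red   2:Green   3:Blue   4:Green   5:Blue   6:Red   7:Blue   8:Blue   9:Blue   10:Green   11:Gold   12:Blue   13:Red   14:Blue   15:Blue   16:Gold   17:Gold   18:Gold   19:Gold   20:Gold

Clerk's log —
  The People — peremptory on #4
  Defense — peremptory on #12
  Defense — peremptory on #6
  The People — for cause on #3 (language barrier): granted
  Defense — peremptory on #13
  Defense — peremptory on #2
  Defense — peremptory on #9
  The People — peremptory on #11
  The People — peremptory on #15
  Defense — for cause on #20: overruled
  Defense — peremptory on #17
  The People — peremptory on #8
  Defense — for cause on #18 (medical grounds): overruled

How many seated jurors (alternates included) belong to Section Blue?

3

Removed: #2, #3, #4, #6, #8, #9, #11, #12, #13, #15, #17.
Seated (9 incl. alternates): #1, #5, #7, #10, #14, #16, #18, #19, #20.
Of those, in Section Blue: #5, #7, #14 → 3.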